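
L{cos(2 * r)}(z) z/(z^2 + 4)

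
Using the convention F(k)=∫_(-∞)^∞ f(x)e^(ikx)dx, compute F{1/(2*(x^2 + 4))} pi*exp(-2*Abs(k))/4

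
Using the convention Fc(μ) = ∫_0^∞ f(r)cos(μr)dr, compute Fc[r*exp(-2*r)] (4 - μ^2)/(μ^2+4)^2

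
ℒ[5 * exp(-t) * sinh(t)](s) 5/(s * (s + 2))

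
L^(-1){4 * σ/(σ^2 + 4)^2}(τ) τ * sin(2 * τ)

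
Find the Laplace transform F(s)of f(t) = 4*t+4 4/s^2+4/s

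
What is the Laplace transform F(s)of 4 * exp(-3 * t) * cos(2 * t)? 4 * (s + 3)/((s + 3)^2 + 4)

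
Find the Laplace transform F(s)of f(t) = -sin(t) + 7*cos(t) 7*s/(s^2 + 1)-1/(s^2 + 1)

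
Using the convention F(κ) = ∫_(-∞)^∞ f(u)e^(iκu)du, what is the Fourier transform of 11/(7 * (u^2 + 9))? 11 * pi * exp(-3 * Abs(κ))/21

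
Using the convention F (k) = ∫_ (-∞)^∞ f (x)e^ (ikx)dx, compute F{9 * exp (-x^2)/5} 9 * sqrt (pi) * exp (-k^2/4)/5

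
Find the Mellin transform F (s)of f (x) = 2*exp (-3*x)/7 2*gamma (s)/ (7*3^s)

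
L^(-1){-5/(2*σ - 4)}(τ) -5*exp(2*τ)/2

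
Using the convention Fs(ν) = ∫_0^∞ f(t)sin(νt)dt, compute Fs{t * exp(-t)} 2 * ν/(ν^2+1)^2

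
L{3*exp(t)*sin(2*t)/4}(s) 3/(2*((s - 1)^2 + 4))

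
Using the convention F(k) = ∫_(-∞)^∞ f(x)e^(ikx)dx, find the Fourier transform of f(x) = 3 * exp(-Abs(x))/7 6/(7 * (k^2 + 1))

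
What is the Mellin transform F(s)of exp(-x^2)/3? gamma(s/2)/6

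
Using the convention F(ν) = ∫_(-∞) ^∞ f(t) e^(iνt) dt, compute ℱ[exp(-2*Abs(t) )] 4/(ν^2 + 4) 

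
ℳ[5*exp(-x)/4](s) 5*gamma(s)/4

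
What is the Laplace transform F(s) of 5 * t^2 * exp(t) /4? 5/(2 * (s - 1) ^3) 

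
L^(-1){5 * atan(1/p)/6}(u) 5 * sin(u)/(6 * u)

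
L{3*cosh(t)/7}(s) 3*s/(7*(s^2 - 1))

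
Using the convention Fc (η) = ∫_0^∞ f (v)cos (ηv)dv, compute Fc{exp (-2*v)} 2/ (η^2 + 4)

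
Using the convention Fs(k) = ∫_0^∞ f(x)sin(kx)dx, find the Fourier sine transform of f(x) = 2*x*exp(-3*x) 12*k/(k^2 + 9)^2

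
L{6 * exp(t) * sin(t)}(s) 6/((s - 1)^2 + 1)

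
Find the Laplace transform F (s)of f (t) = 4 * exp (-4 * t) 4/ (s + 4)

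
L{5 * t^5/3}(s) 200/s^6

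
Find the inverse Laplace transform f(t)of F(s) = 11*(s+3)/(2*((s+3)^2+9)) 11*exp(-3*t)*cos(3*t)/2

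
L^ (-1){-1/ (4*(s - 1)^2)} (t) -t*exp (t)/4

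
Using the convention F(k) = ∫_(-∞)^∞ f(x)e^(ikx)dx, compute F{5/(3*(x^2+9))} 5*pi*exp(-3*Abs(k))/9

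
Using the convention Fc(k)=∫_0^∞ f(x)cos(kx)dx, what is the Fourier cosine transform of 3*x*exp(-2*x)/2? 3*(4 - k^2)/(2*(k^2 + 4)^2)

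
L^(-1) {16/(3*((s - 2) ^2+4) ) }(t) 8*exp(2*t)*sin(2*t) /3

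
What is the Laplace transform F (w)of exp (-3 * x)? 1/ (w + 3)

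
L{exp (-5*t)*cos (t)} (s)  (s + 5)/ ( (s + 5)^2 + 1)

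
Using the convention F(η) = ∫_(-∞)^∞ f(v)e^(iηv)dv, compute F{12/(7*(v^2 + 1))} 12*pi*exp(-Abs(η))/7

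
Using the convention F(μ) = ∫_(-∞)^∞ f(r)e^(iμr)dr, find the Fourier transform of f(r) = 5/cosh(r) 5*pi/cosh(pi*μ/2)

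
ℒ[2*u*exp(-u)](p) 2/(p + 1) ^2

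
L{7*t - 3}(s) 7/s^2 - 3/s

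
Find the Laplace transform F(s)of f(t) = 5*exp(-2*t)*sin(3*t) 15/((s + 2)^2 + 9)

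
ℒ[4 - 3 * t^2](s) 4/s - 6/s^3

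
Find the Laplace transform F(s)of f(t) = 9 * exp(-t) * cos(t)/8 9 * (s + 1)/(8 * ((s + 1)^2 + 1))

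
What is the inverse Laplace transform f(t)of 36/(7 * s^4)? 6 * t^3/7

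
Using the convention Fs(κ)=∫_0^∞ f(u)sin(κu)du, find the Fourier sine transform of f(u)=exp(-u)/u atan(κ)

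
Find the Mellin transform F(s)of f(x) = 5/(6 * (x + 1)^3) 5 * pi * (s - 2) * (s - 1)/(12 * sin(pi * s))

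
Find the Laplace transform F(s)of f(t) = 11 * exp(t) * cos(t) 11 * (s - 1)/((s - 1)^2+1)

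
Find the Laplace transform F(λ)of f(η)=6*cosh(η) 6*λ/(λ^2 - 1)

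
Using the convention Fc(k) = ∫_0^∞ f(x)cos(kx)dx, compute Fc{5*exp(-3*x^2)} 5*sqrt(3)*sqrt(pi)*exp(-k^2/12)/6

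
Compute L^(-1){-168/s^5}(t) -7*t^4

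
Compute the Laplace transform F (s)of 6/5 6/ (5 * s)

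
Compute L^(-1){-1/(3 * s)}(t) -1/3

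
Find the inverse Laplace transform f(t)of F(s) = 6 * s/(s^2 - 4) 6 * cosh(2 * t)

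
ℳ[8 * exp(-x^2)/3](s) 4 * gamma(s/2)/3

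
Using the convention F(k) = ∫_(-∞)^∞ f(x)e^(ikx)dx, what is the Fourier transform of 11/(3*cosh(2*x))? 11*pi/(6*cosh(pi*k/4))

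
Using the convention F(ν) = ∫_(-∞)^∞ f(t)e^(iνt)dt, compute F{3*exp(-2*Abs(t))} 12/(ν^2+4)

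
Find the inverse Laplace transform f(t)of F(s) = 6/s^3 3*t^2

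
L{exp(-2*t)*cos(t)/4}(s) (s+2)/(4*((s+2)^2+1))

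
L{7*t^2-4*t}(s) 14/s^3-4/s^2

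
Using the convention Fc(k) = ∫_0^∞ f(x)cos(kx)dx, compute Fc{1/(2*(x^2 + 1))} pi*exp(-k)/4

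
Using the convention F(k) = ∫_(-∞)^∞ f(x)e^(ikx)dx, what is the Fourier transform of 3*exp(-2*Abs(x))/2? 6/(k^2 + 4)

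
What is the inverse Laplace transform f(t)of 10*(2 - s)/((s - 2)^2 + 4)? -10*exp(2*t)*cos(2*t)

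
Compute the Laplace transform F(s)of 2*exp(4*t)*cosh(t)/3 2*(s - 4)/(3*((s - 4)^2 - 1))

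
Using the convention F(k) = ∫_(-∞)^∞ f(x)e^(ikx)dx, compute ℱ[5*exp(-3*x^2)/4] 5*sqrt(3)*sqrt(pi)*exp(-k^2/12)/12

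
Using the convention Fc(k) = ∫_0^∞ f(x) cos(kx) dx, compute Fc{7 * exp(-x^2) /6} 7 * sqrt(pi) * exp(-k^2/4) /12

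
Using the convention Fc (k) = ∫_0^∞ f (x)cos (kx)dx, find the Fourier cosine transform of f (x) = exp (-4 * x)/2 2/ (k^2 + 16)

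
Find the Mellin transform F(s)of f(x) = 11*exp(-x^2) 11*gamma(s/2)/2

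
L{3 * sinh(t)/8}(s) 3/(8 * (s^2 - 1))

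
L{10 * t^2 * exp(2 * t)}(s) 20/(s - 2)^3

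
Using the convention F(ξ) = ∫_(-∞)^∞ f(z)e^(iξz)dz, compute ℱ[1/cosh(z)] pi/cosh(pi*ξ/2)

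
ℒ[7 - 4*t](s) 7/s - 4/s^2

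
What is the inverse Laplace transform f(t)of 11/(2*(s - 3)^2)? 11*t*exp(3*t)/2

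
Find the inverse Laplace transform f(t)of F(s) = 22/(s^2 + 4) 11*sin(2*t)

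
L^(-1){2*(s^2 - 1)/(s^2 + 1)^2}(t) 2*t*cos(t)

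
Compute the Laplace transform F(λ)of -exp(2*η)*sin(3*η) -3/((λ - 2)^2 + 9)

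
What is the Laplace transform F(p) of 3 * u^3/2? 9/p^4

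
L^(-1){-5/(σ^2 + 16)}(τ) -5*sin(4*τ)/4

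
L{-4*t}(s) -4/s^2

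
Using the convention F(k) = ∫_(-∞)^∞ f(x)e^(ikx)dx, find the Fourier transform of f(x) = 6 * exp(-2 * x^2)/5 3 * sqrt(2) * sqrt(pi) * exp(-k^2/8)/5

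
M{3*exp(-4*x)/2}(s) 3*gamma(s)/(2*2^(2*s))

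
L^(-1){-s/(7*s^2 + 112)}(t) -cos(4*t)/7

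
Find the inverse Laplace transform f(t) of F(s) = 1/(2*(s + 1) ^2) t*exp(-t) /2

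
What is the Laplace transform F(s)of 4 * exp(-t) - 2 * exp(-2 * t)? 4/(s + 1) - 2/(s + 2)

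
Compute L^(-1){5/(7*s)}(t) 5/7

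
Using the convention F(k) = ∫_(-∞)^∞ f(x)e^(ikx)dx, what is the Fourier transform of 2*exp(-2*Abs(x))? 8/(k^2+4)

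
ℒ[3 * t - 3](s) 3/s^2-3/s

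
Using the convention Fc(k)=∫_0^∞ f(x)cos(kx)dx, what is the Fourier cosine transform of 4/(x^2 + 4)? pi * exp(-2 * k)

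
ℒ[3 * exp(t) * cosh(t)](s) 3 * (s - 1)/(s * (s - 2))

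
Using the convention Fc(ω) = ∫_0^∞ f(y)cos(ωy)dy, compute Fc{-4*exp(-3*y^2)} -2*sqrt(3)*sqrt(pi)*exp(-ω^2/12)/3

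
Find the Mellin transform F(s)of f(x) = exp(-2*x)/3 gamma(s)/(3*2^s)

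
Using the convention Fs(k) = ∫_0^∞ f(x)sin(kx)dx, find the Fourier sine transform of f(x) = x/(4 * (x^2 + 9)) pi * exp(-3 * k)/8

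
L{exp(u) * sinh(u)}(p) 1/(p * (p - 2))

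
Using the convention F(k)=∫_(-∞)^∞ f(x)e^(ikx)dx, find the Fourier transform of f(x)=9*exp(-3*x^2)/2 3*sqrt(3)*sqrt(pi)*exp(-k^2/12)/2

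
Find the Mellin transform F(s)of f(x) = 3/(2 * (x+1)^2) -3 * pi * (s - 1)/(2 * sin(pi * s))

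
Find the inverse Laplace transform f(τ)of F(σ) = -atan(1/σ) -sin(τ)/τ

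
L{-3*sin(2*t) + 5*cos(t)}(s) 5*s/(s^2 + 1) - 6/(s^2 + 4)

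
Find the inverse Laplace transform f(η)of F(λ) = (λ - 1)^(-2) η*exp(η)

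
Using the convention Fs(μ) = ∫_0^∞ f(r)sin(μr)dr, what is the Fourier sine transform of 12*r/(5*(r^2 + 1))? 6*pi*exp(-μ)/5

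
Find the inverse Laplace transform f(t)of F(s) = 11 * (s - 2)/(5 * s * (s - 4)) 11 * exp(2 * t) * cosh(2 * t)/5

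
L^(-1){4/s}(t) 4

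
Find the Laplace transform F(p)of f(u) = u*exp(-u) (p + 1)^(-2)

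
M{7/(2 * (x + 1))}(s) 7 * pi * csc(pi * s)/2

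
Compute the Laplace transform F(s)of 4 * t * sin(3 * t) 24 * s/(s^2+9)^2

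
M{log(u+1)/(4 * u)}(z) -pi * csc(pi * z)/(4 * z - 4)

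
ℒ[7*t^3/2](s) 21/s^4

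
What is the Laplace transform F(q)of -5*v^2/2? -5/q^3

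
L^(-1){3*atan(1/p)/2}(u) 3*sin(u)/(2*u)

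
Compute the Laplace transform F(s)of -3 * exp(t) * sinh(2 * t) -6/((s - 1)^2 - 4)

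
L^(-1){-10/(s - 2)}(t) -10 * exp(2 * t)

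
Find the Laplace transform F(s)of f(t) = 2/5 2/(5 * s)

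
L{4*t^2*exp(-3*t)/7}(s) 8/(7*(s + 3)^3)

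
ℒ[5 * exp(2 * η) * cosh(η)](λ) 5 * (λ - 2)/((λ - 2)^2 - 1)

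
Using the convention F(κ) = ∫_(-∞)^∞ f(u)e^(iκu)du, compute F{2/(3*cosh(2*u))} pi/(3*cosh(pi*κ/4))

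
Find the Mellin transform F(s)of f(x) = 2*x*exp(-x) 2*gamma(s+1)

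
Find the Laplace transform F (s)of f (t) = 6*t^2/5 12/ (5*s^3)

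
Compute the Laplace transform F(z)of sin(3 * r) 3/(z^2 + 9)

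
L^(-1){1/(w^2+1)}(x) sin(x)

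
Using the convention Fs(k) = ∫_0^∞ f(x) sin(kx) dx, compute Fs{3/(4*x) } 3*pi/8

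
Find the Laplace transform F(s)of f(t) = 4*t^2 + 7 7/s + 8/s^3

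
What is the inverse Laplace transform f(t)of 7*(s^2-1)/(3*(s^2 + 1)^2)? 7*t*cos(t)/3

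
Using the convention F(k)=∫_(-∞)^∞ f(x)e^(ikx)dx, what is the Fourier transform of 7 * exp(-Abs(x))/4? 7/(2 * (k^2 + 1))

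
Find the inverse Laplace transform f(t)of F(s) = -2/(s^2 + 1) -2*sin(t)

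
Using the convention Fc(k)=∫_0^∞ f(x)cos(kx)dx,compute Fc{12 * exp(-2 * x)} 24/(k^2 + 4)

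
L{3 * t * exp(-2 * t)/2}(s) 3/(2 * (s + 2)^2)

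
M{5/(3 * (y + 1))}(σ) 5 * pi * csc(pi * σ)/3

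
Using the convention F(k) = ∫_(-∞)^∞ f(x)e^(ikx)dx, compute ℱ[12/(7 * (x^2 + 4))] 6 * pi * exp(-2 * Abs(k))/7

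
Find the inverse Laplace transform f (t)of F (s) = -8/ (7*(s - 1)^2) -8*t*exp (t)/7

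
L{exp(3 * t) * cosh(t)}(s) (s - 3)/((s - 3)^2 - 1)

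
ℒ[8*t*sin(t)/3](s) 16*s/(3*(s^2 + 1)^2)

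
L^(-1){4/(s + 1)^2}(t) 4*t*exp(-t)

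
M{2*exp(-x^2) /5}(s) gamma(s/2) /5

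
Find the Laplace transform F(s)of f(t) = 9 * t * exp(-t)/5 9/(5 * (s + 1)^2)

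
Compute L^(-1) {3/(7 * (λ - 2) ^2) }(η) 3 * η * exp(2 * η) /7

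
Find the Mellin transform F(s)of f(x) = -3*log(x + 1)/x 3*pi*csc(pi*s)/(s - 1)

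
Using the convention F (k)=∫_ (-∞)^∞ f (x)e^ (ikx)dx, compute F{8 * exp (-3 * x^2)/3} 8 * sqrt (3) * sqrt (pi) * exp (-k^2/12)/9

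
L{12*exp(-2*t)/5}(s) 12/(5*(s+2))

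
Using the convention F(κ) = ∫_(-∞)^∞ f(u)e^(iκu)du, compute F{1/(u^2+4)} pi * exp(-2 * Abs(κ))/2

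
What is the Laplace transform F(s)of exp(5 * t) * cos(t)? (s - 5)/((s - 5)^2 + 1)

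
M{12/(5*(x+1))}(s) 12*pi*csc(pi*s)/5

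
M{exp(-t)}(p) gamma(p)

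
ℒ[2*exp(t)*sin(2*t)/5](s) 4/(5*((s - 1)^2 + 4))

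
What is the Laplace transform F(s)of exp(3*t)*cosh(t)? (s - 3)/((s - 3)^2-1)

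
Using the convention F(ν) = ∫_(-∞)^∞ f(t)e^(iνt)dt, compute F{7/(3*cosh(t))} 7*pi/(3*cosh(pi*ν/2))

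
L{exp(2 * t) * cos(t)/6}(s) (s - 2)/(6 * ((s - 2)^2 + 1))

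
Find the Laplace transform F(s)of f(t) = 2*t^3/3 4/s^4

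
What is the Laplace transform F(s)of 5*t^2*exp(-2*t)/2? 5/(s+2)^3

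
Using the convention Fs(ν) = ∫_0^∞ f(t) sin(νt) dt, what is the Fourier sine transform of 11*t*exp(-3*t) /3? 22*ν/(ν^2 + 9) ^2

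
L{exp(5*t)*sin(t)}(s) 1/((s - 5)^2 + 1)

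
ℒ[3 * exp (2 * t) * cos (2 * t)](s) 3 * (s - 2)/ ( (s - 2)^2+4)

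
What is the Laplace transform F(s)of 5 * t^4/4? 30/s^5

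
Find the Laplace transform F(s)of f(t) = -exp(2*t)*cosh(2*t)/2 (2 - s)/(2*s*(s - 4))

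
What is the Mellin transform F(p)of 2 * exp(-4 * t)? 2^(1-2 * p) * gamma(p)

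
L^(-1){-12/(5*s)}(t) -12/5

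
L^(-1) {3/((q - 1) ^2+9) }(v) exp(v) * sin(3 * v) 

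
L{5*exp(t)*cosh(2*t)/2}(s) 5*(s - 1)/(2*((s - 1)^2-4))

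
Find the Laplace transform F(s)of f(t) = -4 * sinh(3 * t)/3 -4/(s^2 - 9)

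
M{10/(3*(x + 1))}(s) 10*pi*csc(pi*s)/3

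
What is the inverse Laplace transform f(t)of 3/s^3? 3*t^2/2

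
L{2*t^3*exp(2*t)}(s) 12/(s - 2)^4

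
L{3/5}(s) 3/(5 * s)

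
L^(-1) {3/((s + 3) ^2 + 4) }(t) 3 * exp(-3 * t) * sin(2 * t) /2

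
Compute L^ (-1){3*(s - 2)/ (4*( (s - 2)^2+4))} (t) 3*exp (2*t)*cos (2*t)/4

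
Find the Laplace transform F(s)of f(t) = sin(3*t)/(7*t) atan(3/s)/7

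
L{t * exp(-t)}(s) (s+1)^(-2)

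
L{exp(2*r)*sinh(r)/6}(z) 1/(6*((z - 2)^2-1))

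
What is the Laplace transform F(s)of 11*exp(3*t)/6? 11/(6*(s - 3))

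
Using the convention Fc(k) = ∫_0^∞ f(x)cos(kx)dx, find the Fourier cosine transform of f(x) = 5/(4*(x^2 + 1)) 5*pi*exp(-k)/8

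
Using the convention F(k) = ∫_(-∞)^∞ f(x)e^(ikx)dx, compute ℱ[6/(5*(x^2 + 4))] 3*pi*exp(-2*Abs(k))/5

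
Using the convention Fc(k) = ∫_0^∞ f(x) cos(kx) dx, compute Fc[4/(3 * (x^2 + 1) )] 2 * pi * exp(-k) /3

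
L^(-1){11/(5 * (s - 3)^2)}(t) 11 * t * exp(3 * t)/5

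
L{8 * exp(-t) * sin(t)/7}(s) 8/(7 * ((s + 1)^2 + 1))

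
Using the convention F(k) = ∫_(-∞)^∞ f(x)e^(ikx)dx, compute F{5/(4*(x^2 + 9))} 5*pi*exp(-3*Abs(k))/12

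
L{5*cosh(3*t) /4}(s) 5*s/(4*(s^2 - 9) ) 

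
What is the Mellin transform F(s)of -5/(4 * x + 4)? -5 * pi * csc(pi * s)/4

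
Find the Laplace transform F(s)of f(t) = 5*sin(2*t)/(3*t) 5*atan(2/s)/3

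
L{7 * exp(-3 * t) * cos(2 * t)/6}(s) 7 * (s + 3)/(6 * ((s + 3)^2 + 4))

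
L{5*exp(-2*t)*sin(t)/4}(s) 5/(4*((s + 2)^2 + 1))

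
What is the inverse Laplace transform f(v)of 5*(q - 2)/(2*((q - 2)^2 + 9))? 5*exp(2*v)*cos(3*v)/2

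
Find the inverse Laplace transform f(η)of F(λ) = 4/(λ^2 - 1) 4 * sinh(η)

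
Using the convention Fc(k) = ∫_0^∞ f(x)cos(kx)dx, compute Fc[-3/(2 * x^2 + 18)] -pi * exp(-3 * k)/4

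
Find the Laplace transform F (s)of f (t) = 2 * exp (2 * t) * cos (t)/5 2 * (s - 2)/ (5 * ( (s - 2)^2 + 1))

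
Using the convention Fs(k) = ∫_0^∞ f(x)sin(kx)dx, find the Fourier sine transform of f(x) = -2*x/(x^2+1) -pi*exp(-k)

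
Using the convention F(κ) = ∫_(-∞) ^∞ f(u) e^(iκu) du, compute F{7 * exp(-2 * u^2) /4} 7 * sqrt(2) * sqrt(pi) * exp(-κ^2/8) /8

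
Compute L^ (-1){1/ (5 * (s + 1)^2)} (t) t * exp (-t)/5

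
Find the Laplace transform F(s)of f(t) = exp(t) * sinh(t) 1/(s * (s - 2))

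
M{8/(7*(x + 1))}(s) 8*pi*csc(pi*s)/7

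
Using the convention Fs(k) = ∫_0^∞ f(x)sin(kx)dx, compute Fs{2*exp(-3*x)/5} 2*k/(5*(k^2 + 9))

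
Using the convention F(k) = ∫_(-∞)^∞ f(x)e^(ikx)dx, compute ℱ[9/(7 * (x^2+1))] 9 * pi * exp(-Abs(k))/7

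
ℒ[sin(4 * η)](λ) 4/(λ^2 + 16)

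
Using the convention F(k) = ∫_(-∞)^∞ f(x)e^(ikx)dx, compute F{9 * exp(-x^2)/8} 9 * sqrt(pi) * exp(-k^2/4)/8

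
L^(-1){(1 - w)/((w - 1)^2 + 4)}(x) -exp(x)*cos(2*x)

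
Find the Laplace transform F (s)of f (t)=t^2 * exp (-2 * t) 2/ (s+2)^3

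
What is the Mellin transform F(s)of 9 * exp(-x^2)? 9 * gamma(s/2)/2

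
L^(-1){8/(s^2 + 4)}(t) 4 * sin(2 * t)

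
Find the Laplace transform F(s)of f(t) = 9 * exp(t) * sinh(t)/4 9/(4 * s * (s - 2))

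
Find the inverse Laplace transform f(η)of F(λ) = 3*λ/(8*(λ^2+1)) 3*cos(η)/8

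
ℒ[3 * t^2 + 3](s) 6/s^3 + 3/s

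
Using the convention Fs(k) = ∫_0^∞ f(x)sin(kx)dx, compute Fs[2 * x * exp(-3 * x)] 12 * k/(k^2+9)^2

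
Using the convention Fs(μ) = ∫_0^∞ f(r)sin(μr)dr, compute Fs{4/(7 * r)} 2 * pi/7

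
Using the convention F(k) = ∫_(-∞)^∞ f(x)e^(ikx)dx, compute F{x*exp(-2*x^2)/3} sqrt(2)*I*sqrt(pi)*k*exp(-k^2/8)/24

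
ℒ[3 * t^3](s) 18/s^4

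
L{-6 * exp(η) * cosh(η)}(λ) 6 * (1 - λ)/(λ * (λ - 2))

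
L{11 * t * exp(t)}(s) 11/(s - 1)^2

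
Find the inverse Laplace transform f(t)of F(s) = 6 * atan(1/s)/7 6 * sin(t)/(7 * t)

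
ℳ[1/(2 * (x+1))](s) pi * csc(pi * s)/2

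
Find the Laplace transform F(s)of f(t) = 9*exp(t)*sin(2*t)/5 18/(5*((s - 1)^2 + 4))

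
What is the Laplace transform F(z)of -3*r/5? -3/(5*z^2)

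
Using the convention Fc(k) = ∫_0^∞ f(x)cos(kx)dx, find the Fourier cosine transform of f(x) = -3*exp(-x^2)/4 -3*sqrt(pi)*exp(-k^2/4)/8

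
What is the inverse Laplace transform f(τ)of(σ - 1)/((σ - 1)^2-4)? exp(τ)*cosh(2*τ)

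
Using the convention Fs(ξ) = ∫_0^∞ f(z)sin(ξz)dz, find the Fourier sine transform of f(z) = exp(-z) ξ/(ξ^2 + 1)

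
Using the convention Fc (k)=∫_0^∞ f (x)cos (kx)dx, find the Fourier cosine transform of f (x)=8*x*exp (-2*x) 8*(4 - k^2)/ (k^2 + 4)^2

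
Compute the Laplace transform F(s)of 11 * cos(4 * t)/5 11 * s/(5 * (s^2 + 16))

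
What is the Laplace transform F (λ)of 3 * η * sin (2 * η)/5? 12 * λ/ (5 * (λ^2 + 4)^2)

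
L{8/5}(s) 8/(5*s)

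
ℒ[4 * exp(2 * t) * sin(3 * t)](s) 12/((s - 2) ^2+9) 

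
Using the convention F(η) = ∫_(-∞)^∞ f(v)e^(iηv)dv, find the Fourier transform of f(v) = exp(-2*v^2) sqrt(2)*sqrt(pi)*exp(-η^2/8)/2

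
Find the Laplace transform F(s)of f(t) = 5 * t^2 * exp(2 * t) 10/(s - 2)^3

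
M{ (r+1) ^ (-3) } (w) pi*(w - 2)*(w - 1) / (2*sin (pi*w) ) 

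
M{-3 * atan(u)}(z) 3 * pi * sec(pi * z/2)/(2 * z)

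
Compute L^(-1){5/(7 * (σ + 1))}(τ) 5 * exp(-τ)/7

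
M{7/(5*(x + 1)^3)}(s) 7*pi*(s - 2)*(s - 1)/(10*sin(pi*s))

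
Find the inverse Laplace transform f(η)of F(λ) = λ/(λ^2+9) cos(3 * η)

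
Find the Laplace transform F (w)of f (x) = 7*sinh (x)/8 7/ (8*(w^2 - 1))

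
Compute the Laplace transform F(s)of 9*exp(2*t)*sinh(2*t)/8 9/(4*s*(s - 4))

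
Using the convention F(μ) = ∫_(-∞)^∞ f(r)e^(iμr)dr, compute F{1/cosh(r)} pi/cosh(pi*μ/2)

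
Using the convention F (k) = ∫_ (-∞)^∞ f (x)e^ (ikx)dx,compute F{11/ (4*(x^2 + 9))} 11*pi*exp (-3*Abs (k))/12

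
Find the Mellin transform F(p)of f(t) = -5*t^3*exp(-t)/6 -5*gamma(p + 3)/6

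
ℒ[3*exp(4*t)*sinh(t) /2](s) 3/(2*((s - 4) ^2 - 1) ) 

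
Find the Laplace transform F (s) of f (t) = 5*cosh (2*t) 5*s/ (s^2 - 4) 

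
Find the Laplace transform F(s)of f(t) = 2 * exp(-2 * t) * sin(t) 2/((s+2)^2+1)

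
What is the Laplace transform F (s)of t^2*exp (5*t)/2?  (s - 5)^ (-3)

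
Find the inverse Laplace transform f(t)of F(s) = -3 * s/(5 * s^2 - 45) -3 * cosh(3 * t)/5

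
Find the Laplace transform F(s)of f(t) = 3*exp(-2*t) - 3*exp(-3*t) 3/(s+2) - 3/(s+3)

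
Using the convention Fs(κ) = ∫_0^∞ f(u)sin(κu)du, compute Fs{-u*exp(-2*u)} -4*κ/(κ^2 + 4)^2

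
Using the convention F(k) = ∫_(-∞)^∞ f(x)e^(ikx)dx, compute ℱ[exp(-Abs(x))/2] 1/(k^2 + 1)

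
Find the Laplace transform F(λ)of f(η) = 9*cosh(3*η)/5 9*λ/(5*(λ^2 - 9))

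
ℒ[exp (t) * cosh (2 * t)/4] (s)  (s - 1)/ (4 * ( (s - 1)^2 - 4))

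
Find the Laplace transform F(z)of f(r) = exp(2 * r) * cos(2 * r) (z - 2)/((z - 2)^2 + 4)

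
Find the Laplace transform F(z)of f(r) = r z^(-2)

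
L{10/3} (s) 10/ (3 * s)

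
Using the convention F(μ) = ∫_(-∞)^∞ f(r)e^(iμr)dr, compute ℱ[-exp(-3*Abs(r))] -6/(μ^2+9)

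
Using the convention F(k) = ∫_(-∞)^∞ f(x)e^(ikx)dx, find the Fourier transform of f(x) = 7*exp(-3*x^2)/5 7*sqrt(3)*sqrt(pi)*exp(-k^2/12)/15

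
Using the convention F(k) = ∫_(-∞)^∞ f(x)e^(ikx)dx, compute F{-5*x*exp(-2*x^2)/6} -5*sqrt(2)*I*sqrt(pi)*k*exp(-k^2/8)/48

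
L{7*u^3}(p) 42/p^4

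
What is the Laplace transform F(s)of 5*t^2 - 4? 10/s^3 - 4/s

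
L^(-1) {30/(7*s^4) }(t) 5*t^3/7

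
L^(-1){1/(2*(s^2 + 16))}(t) sin(4*t)/8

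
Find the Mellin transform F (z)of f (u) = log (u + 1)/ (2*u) -pi*csc (pi*z)/ (2*z - 2)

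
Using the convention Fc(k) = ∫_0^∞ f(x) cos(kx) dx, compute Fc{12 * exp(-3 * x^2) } 2 * sqrt(3) * sqrt(pi) * exp(-k^2/12) 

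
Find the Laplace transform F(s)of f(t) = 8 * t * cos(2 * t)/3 8 * (s^2 - 4)/(3 * (s^2 + 4)^2)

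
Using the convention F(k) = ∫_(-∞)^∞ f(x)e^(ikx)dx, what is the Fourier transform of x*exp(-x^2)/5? I*sqrt(pi)*k*exp(-k^2/4)/10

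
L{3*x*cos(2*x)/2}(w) 3*(w^2 - 4)/(2*(w^2 + 4)^2)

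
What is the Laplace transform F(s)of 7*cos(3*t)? 7*s/(s^2 + 9)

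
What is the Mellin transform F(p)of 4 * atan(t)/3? -2 * pi * sec(pi * p/2)/(3 * p)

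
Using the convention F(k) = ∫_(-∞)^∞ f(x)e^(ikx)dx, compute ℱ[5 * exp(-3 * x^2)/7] 5 * sqrt(3) * sqrt(pi) * exp(-k^2/12)/21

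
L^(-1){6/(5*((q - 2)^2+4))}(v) 3*exp(2*v)*sin(2*v)/5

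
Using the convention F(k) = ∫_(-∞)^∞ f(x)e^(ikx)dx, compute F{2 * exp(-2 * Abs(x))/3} 8/(3 * (k^2+4))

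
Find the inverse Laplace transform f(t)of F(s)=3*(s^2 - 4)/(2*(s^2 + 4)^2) 3*t*cos(2*t)/2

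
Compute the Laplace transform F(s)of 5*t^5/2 300/s^6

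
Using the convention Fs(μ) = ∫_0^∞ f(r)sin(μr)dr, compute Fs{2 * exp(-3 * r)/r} 2 * atan(μ/3)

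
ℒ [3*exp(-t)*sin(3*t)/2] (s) 9/(2*((s + 1)^2 + 9))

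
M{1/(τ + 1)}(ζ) pi*csc(pi*ζ)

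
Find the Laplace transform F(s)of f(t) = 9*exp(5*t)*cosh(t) 9*(s - 5)/((s - 5)^2 - 1)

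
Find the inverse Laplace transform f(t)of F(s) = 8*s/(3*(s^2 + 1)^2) 4*t*sin(t)/3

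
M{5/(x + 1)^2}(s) -5*pi*(s - 1)/sin(pi*s)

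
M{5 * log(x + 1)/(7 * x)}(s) -5 * pi * csc(pi * s)/(7 * s - 7)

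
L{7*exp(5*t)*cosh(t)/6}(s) 7*(s - 5)/(6*((s - 5)^2 - 1))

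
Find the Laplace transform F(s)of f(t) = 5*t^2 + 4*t 4/s^2 + 10/s^3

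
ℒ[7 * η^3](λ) 42/λ^4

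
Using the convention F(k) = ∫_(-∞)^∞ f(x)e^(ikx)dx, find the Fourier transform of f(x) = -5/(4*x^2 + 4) -5*pi*exp(-Abs(k))/4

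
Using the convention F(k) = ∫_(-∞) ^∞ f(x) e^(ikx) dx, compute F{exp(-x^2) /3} sqrt(pi) * exp(-k^2/4) /3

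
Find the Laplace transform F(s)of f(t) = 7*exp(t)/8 7/(8*(s - 1))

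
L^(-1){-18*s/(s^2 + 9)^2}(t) -3*t*sin(3*t)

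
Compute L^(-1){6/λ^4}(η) η^3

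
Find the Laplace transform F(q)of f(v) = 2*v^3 12/q^4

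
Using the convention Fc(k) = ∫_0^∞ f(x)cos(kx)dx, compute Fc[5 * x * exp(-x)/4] 5 * (1 - k^2)/(4 * (k^2+1)^2)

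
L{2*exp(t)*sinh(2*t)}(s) 4/((s - 1)^2 - 4)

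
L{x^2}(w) 2/w^3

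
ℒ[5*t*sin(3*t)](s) 30*s/(s^2 + 9)^2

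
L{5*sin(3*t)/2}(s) 15/(2*(s^2+9))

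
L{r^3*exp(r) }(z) 6/(z - 1) ^4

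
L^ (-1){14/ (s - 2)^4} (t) 7 * t^3 * exp (2 * t)/3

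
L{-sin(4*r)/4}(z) -1/(z^2 + 16)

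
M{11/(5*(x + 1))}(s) 11*pi*csc(pi*s)/5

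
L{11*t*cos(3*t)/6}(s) 11*(s^2 - 9)/(6*(s^2 + 9)^2)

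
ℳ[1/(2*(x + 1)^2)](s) (-pi*s + pi)/(2*sin(pi*s))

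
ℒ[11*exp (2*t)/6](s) 11/ (6*(s - 2))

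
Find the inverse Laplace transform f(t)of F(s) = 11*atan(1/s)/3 11*sin(t)/(3*t)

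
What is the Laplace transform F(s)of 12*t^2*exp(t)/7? 24/(7*(s - 1)^3)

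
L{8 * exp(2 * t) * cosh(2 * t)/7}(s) 8 * (s - 2)/(7 * s * (s - 4))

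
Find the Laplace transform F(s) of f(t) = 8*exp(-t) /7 8/(7*(s + 1) ) 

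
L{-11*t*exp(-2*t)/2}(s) -11/(2*(s + 2)^2)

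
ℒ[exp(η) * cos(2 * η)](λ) (λ - 1)/((λ - 1)^2 + 4)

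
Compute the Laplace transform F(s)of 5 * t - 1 5/s^2-1/s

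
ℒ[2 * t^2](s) 4/s^3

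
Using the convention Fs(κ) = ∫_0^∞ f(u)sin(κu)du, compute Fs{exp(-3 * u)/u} atan(κ/3)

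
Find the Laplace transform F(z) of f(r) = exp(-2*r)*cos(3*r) (z + 2) /((z + 2) ^2 + 9) 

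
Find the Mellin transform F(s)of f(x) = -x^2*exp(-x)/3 -gamma(s+2)/3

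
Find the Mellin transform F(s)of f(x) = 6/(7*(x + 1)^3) 3*pi*(s - 2)*(s - 1)/(7*sin(pi*s))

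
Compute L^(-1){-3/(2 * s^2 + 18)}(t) -sin(3 * t)/2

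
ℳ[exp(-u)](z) gamma(z)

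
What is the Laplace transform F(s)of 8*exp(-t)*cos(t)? 8*(s+1)/((s+1)^2+1)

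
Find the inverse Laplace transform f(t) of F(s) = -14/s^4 -7 * t^3/3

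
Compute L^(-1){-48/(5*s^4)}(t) -8*t^3/5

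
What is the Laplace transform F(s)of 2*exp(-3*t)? 2/(s + 3)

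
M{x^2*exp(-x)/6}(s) gamma(s+2)/6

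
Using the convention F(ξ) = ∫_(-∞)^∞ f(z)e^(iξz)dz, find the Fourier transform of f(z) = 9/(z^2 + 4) 9 * pi * exp(-2 * Abs(ξ))/2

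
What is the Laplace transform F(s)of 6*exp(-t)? 6/(s + 1)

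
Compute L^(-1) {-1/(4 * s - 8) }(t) -exp(2 * t) /4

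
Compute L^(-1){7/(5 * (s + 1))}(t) 7 * exp(-t)/5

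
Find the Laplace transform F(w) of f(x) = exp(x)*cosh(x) (w - 1) /(w*(w - 2) ) 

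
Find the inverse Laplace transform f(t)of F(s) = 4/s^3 2*t^2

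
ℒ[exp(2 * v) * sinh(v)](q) 1/((q - 2)^2 - 1)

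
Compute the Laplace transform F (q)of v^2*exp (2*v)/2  (q - 2)^ (-3)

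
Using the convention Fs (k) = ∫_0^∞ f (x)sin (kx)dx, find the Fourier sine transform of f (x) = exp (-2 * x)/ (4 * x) atan (k/2)/4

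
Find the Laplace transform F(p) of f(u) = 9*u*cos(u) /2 9*(p^2 - 1) /(2*(p^2 + 1) ^2) 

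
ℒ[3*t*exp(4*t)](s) 3/(s - 4)^2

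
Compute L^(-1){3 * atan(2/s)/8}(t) 3 * sin(2 * t)/(8 * t)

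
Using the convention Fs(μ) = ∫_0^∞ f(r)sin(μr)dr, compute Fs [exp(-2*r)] μ/(μ^2 + 4)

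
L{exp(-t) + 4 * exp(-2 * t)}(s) 1/(s + 1) + 4/(s + 2)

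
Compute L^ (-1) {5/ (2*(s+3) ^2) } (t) 5*t*exp (-3*t) /2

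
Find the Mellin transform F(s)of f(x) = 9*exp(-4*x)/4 9*gamma(s)/(4*2^(2*s))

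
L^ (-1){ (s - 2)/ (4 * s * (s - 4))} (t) exp (2 * t) * cosh (2 * t)/4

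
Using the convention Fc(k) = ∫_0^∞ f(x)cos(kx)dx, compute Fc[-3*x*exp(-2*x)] 3*(k^2 - 4)/(k^2 + 4)^2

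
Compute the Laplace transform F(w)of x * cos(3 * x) (w^2 - 9)/(w^2+9)^2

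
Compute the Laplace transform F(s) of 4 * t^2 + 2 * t 2/s^2 + 8/s^3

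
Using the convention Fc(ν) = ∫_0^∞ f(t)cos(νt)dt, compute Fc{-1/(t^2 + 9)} -pi*exp(-3*ν)/6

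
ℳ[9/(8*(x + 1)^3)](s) 9*pi*(s - 2)*(s - 1)/(16*sin(pi*s))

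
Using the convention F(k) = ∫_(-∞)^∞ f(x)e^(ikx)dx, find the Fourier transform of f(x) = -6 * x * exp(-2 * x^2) -3 * sqrt(2) * I * sqrt(pi) * k * exp(-k^2/8)/4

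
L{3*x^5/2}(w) 180/w^6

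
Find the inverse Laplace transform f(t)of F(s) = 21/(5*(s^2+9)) 7*sin(3*t)/5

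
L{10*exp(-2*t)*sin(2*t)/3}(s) 20/(3*((s + 2)^2 + 4))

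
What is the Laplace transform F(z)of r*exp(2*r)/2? 1/(2*(z - 2)^2)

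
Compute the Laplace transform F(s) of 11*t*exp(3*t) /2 11/(2*(s - 3) ^2) 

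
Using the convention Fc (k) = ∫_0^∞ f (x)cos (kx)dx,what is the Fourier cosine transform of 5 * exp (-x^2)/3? 5 * sqrt (pi) * exp (-k^2/4)/6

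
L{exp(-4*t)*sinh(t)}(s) 1/((s+4)^2 - 1)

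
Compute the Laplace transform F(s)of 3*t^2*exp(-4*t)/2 3/(s + 4)^3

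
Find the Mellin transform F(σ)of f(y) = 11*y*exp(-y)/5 11*gamma(σ + 1)/5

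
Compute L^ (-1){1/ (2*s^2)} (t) t/2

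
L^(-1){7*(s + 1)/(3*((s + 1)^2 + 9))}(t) 7*exp(-t)*cos(3*t)/3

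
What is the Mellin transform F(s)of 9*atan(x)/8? -9*pi*sec(pi*s/2)/(16*s)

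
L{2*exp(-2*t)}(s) 2/(s + 2)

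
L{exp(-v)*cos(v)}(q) (q + 1)/((q + 1)^2 + 1)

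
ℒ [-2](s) -2/s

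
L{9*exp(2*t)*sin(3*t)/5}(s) 27/(5*((s - 2)^2 + 9))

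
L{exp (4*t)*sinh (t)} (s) 1/ ( (s - 4)^2 - 1)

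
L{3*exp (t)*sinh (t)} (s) 3/ (s*(s - 2))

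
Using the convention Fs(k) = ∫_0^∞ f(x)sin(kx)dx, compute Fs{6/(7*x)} 3*pi/7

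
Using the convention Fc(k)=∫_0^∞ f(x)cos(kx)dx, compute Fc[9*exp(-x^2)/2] 9*sqrt(pi)*exp(-k^2/4)/4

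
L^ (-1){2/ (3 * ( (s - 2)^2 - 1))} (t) 2 * exp (2 * t) * sinh (t)/3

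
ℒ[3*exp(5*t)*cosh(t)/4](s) 3*(s - 5)/(4*((s - 5)^2 - 1))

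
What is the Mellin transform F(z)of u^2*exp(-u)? gamma(z+2)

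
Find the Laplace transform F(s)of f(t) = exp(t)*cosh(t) (s - 1)/(s*(s - 2))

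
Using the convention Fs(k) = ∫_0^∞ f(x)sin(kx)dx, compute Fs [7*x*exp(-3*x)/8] 21*k/(4*(k^2 + 9)^2)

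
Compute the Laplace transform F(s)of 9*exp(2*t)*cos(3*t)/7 9*(s - 2)/(7*((s - 2)^2 + 9))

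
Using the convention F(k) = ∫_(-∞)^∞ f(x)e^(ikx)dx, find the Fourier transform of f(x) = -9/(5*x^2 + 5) -9*pi*exp(-Abs(k))/5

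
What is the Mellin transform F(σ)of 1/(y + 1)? pi*csc(pi*σ)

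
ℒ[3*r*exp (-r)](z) 3/ (z + 1)^2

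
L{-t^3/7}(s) -6/(7 * s^4)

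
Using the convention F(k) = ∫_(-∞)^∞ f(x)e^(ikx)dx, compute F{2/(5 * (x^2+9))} 2 * pi * exp(-3 * Abs(k))/15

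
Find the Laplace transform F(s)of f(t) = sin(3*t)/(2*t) atan(3/s)/2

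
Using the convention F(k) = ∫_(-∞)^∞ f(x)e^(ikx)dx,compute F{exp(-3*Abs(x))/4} 3/(2*(k^2 + 9))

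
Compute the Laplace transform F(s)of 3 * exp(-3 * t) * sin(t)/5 3/(5 * ((s + 3)^2 + 1))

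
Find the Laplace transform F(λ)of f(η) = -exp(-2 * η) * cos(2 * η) (-λ - 2)/((λ+2)^2+4)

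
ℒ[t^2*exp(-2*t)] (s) 2/(s + 2)^3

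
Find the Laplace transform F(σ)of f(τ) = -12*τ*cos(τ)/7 12*(1 - σ^2)/(7*(σ^2 + 1)^2)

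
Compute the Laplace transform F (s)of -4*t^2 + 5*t 5/s^2 - 8/s^3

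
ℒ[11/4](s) 11/(4*s)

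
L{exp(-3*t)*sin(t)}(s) 1/((s + 3)^2 + 1)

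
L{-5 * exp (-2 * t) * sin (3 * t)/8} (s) -15/ (8 * (s + 2)^2 + 72)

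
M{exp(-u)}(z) gamma(z)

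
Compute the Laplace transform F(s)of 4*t 4/s^2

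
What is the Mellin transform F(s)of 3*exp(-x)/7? 3*gamma(s)/7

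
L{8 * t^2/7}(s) 16/(7 * s^3) 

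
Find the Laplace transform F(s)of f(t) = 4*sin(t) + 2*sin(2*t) 4/(s^2 + 1) + 4/(s^2 + 4)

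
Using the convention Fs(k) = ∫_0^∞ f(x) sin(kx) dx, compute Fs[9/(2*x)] 9*pi/4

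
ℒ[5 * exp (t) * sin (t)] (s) 5/ ( (s - 1)^2 + 1)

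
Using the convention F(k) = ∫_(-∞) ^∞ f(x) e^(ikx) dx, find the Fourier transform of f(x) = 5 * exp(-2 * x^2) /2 5 * sqrt(2) * sqrt(pi) * exp(-k^2/8) /4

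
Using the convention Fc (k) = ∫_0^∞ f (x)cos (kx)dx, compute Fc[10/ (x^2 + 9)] 5 * pi * exp (-3 * k)/3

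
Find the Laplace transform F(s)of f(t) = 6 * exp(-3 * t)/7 6/(7 * (s + 3))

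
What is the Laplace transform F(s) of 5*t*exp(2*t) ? 5/(s - 2) ^2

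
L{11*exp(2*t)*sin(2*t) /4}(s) 11/(2*((s - 2) ^2 + 4) ) 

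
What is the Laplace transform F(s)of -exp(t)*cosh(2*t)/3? (1 - s)/(3*((s - 1)^2 - 4))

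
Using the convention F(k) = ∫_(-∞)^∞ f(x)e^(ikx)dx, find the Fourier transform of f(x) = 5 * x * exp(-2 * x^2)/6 5 * sqrt(2) * I * sqrt(pi) * k * exp(-k^2/8)/48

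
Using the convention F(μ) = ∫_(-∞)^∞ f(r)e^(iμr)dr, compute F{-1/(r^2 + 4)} -pi * exp(-2 * Abs(μ))/2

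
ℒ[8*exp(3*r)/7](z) 8/(7*(z - 3))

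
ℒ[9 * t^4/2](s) 108/s^5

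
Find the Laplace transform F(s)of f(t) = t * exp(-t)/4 1/(4 * (s + 1)^2)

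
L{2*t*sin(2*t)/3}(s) 8*s/(3*(s^2 + 4)^2)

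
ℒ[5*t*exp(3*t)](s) 5/(s - 3)^2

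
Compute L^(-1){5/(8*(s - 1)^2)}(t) 5*t*exp(t)/8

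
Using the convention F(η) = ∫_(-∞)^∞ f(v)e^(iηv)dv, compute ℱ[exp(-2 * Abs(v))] 4/(η^2+4)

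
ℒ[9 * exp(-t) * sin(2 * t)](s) 18/((s + 1)^2 + 4)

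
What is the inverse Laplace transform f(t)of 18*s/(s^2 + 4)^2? 9*t*sin(2*t)/2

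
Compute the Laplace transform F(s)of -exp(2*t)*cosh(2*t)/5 (2 - s)/(5*s*(s - 4))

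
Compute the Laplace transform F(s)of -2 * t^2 -4/s^3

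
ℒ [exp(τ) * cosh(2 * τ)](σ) (σ - 1)/((σ - 1)^2 - 4)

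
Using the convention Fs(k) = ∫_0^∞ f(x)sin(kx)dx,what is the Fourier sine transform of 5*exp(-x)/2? 5*k/(2*(k^2 + 1))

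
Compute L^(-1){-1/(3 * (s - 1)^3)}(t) -t^2 * exp(t)/6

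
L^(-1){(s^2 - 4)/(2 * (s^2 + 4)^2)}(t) t * cos(2 * t)/2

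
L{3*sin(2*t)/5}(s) 6/(5*(s^2 + 4))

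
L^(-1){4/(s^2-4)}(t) 2*sinh(2*t)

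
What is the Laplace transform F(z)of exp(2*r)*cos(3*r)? (z - 2)/((z - 2)^2 + 9)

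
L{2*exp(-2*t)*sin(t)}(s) 2/((s + 2)^2 + 1)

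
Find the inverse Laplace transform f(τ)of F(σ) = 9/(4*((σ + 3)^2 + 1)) 9*exp(-3*τ)*sin(τ)/4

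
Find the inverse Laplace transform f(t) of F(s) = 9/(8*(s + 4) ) 9*exp(-4*t) /8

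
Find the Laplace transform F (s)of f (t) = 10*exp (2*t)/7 10/ (7*(s - 2))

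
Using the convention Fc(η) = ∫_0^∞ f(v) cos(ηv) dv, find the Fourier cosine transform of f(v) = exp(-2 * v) 2/(η^2 + 4) 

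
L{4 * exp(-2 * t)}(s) 4/(s + 2)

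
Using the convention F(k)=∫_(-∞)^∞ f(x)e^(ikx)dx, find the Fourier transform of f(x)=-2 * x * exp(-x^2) -I * sqrt(pi) * k * exp(-k^2/4)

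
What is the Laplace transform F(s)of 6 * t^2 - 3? 12/s^3 - 3/s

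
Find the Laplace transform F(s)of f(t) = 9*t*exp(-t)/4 9/(4*(s + 1)^2)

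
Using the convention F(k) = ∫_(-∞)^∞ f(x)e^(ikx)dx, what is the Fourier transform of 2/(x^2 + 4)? pi*exp(-2*Abs(k))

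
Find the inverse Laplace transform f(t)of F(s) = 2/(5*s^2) 2*t/5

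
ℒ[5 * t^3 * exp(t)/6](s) 5/(s - 1)^4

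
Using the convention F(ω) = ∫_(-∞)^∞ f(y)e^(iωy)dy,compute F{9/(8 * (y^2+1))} 9 * pi * exp(-Abs(ω))/8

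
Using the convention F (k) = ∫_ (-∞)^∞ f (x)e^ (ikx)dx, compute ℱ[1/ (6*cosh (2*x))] pi/ (12*cosh (pi*k/4))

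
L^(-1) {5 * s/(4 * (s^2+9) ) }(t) 5 * cos(3 * t) /4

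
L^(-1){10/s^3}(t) 5 * t^2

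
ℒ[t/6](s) 1/(6*s^2)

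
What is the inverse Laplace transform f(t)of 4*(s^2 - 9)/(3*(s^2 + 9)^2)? 4*t*cos(3*t)/3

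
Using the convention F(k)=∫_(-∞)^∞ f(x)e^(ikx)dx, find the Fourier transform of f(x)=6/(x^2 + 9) 2*pi*exp(-3*Abs(k))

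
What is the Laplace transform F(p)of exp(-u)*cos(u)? (p+1)/((p+1)^2+1)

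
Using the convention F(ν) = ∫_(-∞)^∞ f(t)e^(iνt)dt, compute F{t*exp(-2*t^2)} sqrt(2)*I*sqrt(pi)*ν*exp(-ν^2/8)/8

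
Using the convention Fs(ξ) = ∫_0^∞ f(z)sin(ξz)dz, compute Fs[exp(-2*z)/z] atan(ξ/2)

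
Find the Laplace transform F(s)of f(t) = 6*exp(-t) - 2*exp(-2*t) 6/(s + 1) - 2/(s + 2)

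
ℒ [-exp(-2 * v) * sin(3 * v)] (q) -3/((q + 2)^2 + 9)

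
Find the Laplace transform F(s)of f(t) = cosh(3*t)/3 s/(3*(s^2 - 9))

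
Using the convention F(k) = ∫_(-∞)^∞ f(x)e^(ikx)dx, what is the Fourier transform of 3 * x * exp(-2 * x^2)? 3 * sqrt(2) * I * sqrt(pi) * k * exp(-k^2/8)/8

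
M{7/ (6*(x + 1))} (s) 7*pi*csc (pi*s)/6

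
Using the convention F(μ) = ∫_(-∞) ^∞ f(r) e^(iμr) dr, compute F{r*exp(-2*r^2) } sqrt(2)*I*sqrt(pi)*μ*exp(-μ^2/8) /8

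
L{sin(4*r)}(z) 4/(z^2 + 16)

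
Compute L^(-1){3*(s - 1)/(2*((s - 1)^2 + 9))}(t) 3*exp(t)*cos(3*t)/2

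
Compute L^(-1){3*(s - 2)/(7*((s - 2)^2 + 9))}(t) 3*exp(2*t)*cos(3*t)/7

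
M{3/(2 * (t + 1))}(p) 3 * pi * csc(pi * p)/2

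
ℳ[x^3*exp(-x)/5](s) gamma(s + 3)/5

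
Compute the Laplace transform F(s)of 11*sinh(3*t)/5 33/(5*(s^2 - 9))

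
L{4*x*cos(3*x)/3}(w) 4*(w^2 - 9)/(3*(w^2+9)^2)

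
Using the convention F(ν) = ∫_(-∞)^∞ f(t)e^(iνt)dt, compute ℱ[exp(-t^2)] sqrt(pi) * exp(-ν^2/4)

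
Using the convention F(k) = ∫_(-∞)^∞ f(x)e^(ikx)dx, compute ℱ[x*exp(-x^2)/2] I*sqrt(pi)*k*exp(-k^2/4)/4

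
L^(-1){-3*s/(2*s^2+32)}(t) -3*cos(4*t)/2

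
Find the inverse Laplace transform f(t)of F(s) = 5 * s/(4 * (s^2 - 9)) 5 * cosh(3 * t)/4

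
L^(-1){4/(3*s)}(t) 4/3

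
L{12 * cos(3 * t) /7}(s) 12 * s/(7 * (s^2 + 9) ) 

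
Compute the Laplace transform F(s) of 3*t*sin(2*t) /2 6*s/(s^2 + 4) ^2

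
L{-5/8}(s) -5/(8*s)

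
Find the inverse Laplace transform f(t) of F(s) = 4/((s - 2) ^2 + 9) 4*exp(2*t)*sin(3*t) /3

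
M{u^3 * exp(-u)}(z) gamma(z + 3)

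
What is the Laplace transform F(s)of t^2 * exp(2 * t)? 2/(s - 2)^3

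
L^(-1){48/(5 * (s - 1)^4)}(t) 8 * t^3 * exp(t)/5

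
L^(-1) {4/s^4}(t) 2*t^3/3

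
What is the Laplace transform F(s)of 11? 11/s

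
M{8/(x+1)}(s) 8*pi*csc(pi*s)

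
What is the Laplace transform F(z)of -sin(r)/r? -atan(1/z)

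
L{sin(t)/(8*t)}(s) atan(1/s)/8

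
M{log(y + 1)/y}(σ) -pi*csc(pi*σ)/(σ - 1)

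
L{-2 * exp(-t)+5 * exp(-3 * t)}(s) 5/(s+3) - 2/(s+1)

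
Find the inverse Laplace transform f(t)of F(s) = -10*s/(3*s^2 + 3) -10*cos(t)/3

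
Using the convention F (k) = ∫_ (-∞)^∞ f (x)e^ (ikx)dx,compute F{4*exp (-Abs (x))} 8/ (k^2 + 1)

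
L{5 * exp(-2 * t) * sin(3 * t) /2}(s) 15/(2 * ((s+2) ^2+9) ) 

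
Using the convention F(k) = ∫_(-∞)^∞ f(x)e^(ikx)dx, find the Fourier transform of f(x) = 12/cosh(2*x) 6*pi/cosh(pi*k/4)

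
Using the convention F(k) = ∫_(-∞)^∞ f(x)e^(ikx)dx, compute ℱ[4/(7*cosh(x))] 4*pi/(7*cosh(pi*k/2))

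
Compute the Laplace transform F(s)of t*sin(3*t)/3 2*s/(s^2 + 9)^2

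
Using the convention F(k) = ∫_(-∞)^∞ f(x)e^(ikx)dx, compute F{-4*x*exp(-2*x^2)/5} -sqrt(2)*I*sqrt(pi)*k*exp(-k^2/8)/10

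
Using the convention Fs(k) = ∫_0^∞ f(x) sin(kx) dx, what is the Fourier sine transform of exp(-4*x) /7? k/(7*(k^2 + 16) ) 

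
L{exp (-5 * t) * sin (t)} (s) 1/ ( (s+5)^2+1)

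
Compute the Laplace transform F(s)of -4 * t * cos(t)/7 4 * (1 - s^2)/(7 * (s^2 + 1)^2)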